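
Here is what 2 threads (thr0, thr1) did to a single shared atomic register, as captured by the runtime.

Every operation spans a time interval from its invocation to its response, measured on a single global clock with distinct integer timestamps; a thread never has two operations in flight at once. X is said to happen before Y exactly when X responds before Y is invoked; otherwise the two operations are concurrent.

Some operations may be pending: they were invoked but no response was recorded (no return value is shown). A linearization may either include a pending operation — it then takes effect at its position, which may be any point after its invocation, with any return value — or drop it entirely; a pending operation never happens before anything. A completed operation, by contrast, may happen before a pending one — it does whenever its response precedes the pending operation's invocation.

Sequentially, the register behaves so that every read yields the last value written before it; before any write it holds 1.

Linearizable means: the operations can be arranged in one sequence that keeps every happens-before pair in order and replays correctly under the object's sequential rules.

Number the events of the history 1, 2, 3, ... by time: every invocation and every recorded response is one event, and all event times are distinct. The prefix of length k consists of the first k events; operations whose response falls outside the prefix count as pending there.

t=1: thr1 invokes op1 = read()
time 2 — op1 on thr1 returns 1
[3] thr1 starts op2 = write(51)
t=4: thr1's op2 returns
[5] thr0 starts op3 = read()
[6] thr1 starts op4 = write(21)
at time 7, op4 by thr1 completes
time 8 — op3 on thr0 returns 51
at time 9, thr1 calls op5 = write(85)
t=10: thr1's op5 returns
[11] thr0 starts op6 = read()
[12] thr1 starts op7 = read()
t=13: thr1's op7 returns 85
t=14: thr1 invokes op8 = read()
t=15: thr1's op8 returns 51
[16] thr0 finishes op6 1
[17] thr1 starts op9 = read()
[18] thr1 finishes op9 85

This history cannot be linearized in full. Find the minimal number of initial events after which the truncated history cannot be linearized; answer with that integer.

events 1..14 are linearizable; a witness order is op1, op2, op3, op4, op5, op6, op7:
after step 1 (op1 read() → 1): value 1
after step 2 (op2 write(51)): value 51
after step 3 (op3 read() → 51): value 51
after step 4 (op4 write(21)): value 21
after step 5 (op5 write(85)): value 85
after step 6 (op6 read() (pending, included)): value 85
after step 7 (op7 read() → 85): value 85
include event 15 — op8 responding at 15 — and every candidate order breaks
every completion of the 1 pending operation (op6) was checked; none linearizes
one such order, op1, op2, op3, op4, op5, op7, op8 (pending dropped), breaks at step 7 where op8 read() → 51 is illegal
one such order, op1, op2, op4, op3, op5, op7, op8 (pending dropped), breaks at step 4 where op3 read() → 51 is illegal

15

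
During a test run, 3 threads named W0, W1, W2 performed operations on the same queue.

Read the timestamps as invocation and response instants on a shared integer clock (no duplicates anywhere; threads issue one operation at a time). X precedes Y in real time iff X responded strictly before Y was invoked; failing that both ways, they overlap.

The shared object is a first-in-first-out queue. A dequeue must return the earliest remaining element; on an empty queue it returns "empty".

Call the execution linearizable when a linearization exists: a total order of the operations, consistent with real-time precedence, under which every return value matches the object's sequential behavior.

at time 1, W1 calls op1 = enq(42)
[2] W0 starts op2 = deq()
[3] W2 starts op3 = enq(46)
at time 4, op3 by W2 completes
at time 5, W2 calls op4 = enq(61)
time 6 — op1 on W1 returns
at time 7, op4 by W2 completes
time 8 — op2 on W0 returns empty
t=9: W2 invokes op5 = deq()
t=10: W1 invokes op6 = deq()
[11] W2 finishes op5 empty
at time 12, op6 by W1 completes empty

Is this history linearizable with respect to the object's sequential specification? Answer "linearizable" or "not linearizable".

through event 10 a valid linearization exists; event 11 (op5 responding at time 11) ends that
all 12 real-time-respecting orders fail — 5 completed queue operations, no legal replay
no escape via the 1 pending operation (op6): every completion choice fails
take op1, op2, op3, op4, op5 (pending dropped): step 2 already fails, because op2 deq() → empty cannot occur there
take op1, op3, op2, op4, op5 (pending dropped): step 3 already fails, because op2 deq() → empty cannot occur there

not linearizable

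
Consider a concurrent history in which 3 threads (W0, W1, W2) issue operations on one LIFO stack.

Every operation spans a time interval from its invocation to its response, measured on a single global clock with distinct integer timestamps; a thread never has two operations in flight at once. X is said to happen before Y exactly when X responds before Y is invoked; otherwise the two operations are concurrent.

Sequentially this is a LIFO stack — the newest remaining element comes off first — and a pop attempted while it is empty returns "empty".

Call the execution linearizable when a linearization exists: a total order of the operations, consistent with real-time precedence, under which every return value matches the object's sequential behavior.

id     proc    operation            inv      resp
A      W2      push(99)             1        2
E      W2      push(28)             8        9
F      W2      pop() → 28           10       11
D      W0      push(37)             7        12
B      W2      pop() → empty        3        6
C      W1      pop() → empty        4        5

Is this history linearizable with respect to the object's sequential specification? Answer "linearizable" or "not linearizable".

not linearizable

through event 5 a valid linearization exists; event 6 (B responding at time 6) ends that
no legal order exists: 2 real-time-consistent candidates over 3 completed LIFO stack operations, all rejected
for example A, B, C fails at step 2: B pop() → empty is not legal there
for example A, C, B fails at step 2: C pop() → empty is not legal there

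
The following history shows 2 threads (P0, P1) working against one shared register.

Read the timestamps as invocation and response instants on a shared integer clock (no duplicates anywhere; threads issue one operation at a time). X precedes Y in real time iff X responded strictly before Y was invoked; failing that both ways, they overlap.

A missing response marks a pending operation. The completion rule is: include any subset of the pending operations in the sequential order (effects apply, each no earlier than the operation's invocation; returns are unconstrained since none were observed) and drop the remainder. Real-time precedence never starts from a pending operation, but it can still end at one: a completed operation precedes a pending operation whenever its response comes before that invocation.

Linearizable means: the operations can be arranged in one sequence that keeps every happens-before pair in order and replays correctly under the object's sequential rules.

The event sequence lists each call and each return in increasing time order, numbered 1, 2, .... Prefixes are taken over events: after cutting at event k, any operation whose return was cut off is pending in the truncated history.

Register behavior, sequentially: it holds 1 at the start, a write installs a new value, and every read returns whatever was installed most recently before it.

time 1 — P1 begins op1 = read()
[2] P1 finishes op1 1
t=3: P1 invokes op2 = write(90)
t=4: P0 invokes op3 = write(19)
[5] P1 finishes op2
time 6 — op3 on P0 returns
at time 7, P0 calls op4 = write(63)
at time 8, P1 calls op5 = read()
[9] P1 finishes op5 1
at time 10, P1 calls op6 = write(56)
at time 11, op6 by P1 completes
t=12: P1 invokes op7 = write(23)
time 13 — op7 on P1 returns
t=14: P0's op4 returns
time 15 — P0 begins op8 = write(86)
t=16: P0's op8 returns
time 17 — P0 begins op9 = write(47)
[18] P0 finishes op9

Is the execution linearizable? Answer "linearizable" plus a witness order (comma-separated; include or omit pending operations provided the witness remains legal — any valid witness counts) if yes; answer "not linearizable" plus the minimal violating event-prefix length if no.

not linearizable — minimal violating prefix: 9 events

events 1..8 are fine; event 9 — the response of op5 at time 9 — makes the prefix non-linearizable
the 4 completed operations admit 2 real-time orders; each fails the register replay
no escape via the 1 pending operation (op4): every completion choice fails
for example op1, op2, op3, op5 (pending dropped) fails at step 4: op5 read() → 1 is not legal there
for example op1, op3, op2, op5 (pending dropped) fails at step 4: op5 read() → 1 is not legal there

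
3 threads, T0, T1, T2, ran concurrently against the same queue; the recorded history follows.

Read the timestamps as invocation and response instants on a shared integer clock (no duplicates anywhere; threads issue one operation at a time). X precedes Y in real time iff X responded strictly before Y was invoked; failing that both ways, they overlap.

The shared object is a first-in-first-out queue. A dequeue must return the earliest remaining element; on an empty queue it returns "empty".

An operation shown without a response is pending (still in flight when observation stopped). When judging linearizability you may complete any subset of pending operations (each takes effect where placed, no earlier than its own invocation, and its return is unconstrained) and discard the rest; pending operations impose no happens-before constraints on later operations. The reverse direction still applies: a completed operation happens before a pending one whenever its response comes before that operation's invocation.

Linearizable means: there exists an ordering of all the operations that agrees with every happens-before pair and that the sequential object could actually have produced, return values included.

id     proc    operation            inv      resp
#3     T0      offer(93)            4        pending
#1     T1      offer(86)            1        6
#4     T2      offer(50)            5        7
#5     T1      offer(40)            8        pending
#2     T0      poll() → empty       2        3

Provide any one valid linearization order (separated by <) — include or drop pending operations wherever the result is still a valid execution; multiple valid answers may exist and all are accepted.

#2 < #1 < #3 < #4

1. #2 poll() → empty, leaving queue <>
2. #1 offer(86), leaving queue <86>
3. #3 offer(93) (pending, included), leaving queue <86,93>
4. #4 offer(50), leaving queue <86,93,50>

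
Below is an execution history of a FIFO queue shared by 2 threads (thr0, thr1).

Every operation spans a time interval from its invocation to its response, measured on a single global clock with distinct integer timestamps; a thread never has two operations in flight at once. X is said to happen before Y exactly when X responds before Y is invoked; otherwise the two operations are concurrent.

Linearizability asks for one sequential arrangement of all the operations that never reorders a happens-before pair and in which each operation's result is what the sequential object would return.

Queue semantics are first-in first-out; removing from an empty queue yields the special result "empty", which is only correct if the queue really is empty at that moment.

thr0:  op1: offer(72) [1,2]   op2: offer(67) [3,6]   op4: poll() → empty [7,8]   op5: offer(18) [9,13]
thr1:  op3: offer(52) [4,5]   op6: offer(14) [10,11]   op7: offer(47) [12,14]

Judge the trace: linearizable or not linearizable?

not linearizable

already the first 8 events (up to op4's response at time 8) admit no linearization; the first 7 still do
the 4 completed operations admit 2 real-time orders; each fails the FIFO queue replay
take op1, op2, op3, op4: step 4 already fails, because op4 poll() → empty cannot occur there
take op1, op3, op2, op4: step 4 already fails, because op4 poll() → empty cannot occur there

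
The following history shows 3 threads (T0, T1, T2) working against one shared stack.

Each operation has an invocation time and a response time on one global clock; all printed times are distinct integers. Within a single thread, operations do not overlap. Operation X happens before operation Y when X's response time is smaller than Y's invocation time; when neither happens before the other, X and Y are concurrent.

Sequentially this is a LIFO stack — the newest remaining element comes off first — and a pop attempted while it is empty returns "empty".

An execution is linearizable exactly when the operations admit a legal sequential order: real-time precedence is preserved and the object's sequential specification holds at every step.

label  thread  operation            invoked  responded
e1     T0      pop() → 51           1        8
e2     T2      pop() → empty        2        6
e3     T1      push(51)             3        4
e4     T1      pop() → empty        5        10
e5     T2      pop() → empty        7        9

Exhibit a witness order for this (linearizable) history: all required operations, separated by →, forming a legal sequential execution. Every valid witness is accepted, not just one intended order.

e2 → e3 → e1 → e4 → e5

step 1: e2 pop() → empty — stack <>
step 2: e3 push(51) — stack <51>
step 3: e1 pop() → 51 — stack <>
step 4: e4 pop() → empty — stack <>
step 5: e5 pop() → empty — stack <>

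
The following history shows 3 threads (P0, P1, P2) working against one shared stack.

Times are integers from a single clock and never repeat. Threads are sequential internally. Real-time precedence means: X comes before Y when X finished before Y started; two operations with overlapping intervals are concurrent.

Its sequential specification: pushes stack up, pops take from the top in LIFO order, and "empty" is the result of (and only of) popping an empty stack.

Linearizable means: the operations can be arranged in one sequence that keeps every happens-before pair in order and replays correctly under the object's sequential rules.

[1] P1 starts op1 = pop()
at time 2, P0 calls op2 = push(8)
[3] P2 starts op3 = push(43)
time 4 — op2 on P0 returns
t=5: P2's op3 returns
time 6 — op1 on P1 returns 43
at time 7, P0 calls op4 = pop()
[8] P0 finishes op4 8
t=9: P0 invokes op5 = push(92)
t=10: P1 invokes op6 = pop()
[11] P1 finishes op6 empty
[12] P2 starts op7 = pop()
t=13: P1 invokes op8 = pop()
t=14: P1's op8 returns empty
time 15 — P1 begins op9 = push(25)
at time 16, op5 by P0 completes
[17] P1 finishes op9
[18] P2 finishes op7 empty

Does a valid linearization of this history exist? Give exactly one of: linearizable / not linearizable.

one valid linearization: op2, op3, op1, op4, op6, op7, op8, op5, op9
after step 1 (op2 push(8)): stack <8>
after step 2 (op3 push(43)): stack <8,43>
after step 3 (op1 pop() → 43): stack <8>
after step 4 (op4 pop() → 8): stack <>
after step 5 (op6 pop() → empty): stack <>
after step 6 (op7 pop() → empty): stack <>
after step 7 (op8 pop() → empty): stack <>
after step 8 (op5 push(92)): stack <92>
after step 9 (op9 push(25)): stack <92,25>

linearizable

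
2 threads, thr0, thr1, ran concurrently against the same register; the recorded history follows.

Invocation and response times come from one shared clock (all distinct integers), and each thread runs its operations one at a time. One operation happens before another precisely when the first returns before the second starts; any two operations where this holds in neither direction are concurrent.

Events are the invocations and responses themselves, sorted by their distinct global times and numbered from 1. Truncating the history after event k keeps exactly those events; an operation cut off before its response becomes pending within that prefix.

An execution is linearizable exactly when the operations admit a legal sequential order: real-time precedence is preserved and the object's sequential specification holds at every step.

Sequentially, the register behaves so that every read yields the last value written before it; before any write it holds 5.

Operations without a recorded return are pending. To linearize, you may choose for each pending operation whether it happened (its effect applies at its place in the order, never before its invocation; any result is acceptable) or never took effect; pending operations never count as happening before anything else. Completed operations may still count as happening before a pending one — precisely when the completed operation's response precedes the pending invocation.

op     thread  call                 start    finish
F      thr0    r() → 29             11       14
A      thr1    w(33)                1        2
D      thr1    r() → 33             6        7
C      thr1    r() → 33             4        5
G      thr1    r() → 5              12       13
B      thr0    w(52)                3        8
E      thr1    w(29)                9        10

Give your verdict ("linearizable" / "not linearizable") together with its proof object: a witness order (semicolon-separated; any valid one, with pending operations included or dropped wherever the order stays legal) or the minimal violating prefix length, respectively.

not linearizable — minimal violating prefix: 13 events

already the first 13 events (up to G's response at time 13) admit no linearization; the first 12 still do
3 orders of the 6 completed register ops respect real time; none is legal
including or dropping the 1 pending operation (F) in any combination fails
one such order, A, B, C, D, E, G (pending dropped), breaks at step 3 where C r() → 33 is illegal
one such order, A, C, B, D, E, G (pending dropped), breaks at step 4 where D r() → 33 is illegal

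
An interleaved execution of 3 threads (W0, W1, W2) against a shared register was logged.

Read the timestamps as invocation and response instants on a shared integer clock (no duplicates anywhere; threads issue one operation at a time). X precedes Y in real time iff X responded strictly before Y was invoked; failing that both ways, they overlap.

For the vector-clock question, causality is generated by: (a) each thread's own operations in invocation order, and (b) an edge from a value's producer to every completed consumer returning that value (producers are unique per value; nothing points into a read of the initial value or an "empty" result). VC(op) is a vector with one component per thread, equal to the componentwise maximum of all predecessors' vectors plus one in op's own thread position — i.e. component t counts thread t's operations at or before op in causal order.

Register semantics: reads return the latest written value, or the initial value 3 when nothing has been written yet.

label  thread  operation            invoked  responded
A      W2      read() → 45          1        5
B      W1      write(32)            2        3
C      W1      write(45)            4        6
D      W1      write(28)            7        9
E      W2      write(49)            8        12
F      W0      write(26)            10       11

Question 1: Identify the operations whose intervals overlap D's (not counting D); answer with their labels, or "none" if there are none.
concurrent with D ([7,9]): every op whose interval crosses 7..9
A [1,5]: before
B [2,3]: before
C [4,6]: before
E [8,12]: concurrent
F [10,11]: after

E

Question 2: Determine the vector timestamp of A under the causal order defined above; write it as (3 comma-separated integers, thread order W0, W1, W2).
no predecessors for B (invoked 2): W1 increments from zero → (0, 1, 0)
no predecessors for F (invoked 10): W0 increments from zero → (1, 0, 0)
invoked at 4, C merges VC(B)=(0, 1, 0) and bumps W1's slot → (0, 2, 0)
invoked at 1, A merges VC(C)=(0, 2, 0) and bumps W2's slot → (0, 2, 1)
invoked at 7, D merges VC(C)=(0, 2, 0) and bumps W1's slot → (0, 3, 0)
invoked at 8, E merges VC(A)=(0, 2, 1) and bumps W2's slot → (0, 2, 2)
target: VC(A) = (0, 2, 1)

(0, 2, 1)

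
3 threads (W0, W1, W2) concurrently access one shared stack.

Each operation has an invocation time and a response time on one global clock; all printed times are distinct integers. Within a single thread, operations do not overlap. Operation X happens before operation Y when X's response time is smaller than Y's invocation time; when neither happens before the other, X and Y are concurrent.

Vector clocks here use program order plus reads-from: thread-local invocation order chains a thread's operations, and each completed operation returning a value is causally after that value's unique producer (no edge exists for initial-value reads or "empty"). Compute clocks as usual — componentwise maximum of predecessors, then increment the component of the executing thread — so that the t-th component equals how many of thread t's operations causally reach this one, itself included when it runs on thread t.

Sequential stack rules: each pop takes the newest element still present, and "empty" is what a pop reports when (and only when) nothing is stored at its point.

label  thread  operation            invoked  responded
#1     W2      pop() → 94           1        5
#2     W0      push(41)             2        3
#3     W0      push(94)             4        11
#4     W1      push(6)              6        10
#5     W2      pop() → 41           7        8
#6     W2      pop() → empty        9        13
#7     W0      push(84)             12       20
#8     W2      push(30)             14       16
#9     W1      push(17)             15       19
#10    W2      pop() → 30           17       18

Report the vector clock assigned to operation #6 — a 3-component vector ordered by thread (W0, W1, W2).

VC(#4, invoked at 6): no causal predecessors; +1 on W1 → (0, 1, 0)
VC(#2, invoked at 2): no causal predecessors; +1 on W0 → (1, 0, 0)
invoked at 15, #9 merges VC(#4)=(0, 1, 0) and bumps W1's slot → (0, 2, 0)
invoked at 4, #3 merges VC(#2)=(1, 0, 0) and bumps W0's slot → (2, 0, 0)
invoked at 1, #1 merges VC(#3)=(2, 0, 0) and bumps W2's slot → (2, 0, 1)
invoked at 12, #7 merges VC(#3)=(2, 0, 0) and bumps W0's slot → (3, 0, 0)
invoked at 7, #5 merges VC(#1)=(2, 0, 1), VC(#2)=(1, 0, 0) and bumps W2's slot → (2, 0, 2)
invoked at 9, #6 merges VC(#5)=(2, 0, 2) and bumps W2's slot → (2, 0, 3)
invoked at 14, #8 merges VC(#6)=(2, 0, 3) and bumps W2's slot → (2, 0, 4)
invoked at 17, #10 merges VC(#8)=(2, 0, 4) and bumps W2's slot → (2, 0, 5)
target: VC(#6) = (2, 0, 3)

(2, 0, 3)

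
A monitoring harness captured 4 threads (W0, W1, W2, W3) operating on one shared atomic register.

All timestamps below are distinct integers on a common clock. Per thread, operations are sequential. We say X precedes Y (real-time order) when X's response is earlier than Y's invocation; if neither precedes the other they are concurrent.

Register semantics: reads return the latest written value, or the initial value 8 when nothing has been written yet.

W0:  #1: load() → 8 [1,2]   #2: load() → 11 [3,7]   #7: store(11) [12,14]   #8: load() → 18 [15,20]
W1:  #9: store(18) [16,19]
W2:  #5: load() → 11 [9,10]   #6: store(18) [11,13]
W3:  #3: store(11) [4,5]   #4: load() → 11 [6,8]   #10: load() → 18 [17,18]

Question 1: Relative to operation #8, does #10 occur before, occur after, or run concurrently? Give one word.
Answer: concurrent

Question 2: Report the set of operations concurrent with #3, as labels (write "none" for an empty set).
Answer: #2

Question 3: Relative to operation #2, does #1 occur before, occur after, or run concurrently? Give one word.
Answer: before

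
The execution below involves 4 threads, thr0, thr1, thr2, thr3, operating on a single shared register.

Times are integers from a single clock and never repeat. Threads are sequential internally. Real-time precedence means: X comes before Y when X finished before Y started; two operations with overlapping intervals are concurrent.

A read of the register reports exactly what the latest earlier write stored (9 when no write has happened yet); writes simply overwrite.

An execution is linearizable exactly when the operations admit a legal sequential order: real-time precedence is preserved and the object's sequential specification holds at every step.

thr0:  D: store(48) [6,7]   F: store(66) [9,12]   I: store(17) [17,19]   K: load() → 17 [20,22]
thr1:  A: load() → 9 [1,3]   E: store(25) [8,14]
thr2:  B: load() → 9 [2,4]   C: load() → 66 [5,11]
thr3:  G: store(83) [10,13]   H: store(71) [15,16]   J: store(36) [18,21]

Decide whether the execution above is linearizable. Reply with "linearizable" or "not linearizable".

linearizable

one valid linearization: A, B, D, E, F, C, G, H, I, K, J
after step 1 (A load() → 9): value 9
after step 2 (B load() → 9): value 9
after step 3 (D store(48)): value 48
after step 4 (E store(25)): value 25
after step 5 (F store(66)): value 66
after step 6 (C load() → 66): value 66
after step 7 (G store(83)): value 83
after step 8 (H store(71)): value 71
after step 9 (I store(17)): value 17
after step 10 (K load() → 17): value 17
after step 11 (J store(36)): value 36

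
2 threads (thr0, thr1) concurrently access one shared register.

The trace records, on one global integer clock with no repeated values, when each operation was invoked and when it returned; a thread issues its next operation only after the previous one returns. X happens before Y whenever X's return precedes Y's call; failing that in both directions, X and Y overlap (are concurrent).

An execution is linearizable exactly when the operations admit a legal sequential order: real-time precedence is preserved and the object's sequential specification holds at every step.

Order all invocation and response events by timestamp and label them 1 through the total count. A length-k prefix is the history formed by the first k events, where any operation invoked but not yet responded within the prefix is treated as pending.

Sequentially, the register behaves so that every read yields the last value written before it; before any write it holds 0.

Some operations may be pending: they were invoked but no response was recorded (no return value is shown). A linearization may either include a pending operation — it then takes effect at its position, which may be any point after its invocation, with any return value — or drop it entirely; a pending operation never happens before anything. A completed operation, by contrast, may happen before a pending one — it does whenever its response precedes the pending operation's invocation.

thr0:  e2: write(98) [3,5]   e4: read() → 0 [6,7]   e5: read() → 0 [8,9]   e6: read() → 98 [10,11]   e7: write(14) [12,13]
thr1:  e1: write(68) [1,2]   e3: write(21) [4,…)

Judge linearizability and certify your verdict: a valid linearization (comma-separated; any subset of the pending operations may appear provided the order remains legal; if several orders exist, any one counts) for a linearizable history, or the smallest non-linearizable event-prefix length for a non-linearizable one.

not linearizable — minimal violating prefix: 7 events

already the first 7 events (up to e4's response at time 7) admit no linearization; the first 6 still do
one real-time candidate order over the 3 completed operations — the register replay rejects it
including or dropping the 1 pending operation (e3) in any combination fails
sample order e1, e2, e4 (pending dropped) stalls at step 3 — e4 read() → 0 has no legal effect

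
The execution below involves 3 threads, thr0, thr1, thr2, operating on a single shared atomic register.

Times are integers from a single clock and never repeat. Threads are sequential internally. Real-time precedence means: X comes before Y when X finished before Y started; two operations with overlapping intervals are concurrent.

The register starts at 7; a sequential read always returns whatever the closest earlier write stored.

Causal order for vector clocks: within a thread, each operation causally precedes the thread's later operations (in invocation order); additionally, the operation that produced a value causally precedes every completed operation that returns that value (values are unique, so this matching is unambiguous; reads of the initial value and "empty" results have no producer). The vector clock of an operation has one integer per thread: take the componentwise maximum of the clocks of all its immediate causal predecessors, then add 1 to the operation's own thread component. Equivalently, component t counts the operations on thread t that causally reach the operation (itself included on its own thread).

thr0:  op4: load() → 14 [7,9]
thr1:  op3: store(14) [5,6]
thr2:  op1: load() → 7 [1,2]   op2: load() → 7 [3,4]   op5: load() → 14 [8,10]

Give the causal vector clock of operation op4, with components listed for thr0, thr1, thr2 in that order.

root op op1, invoked 1: fresh clock plus thr2's own tick → (0, 0, 1)
root op op3, invoked 5: fresh clock plus thr1's own tick → (0, 1, 0)
from VC(op1)=(0, 0, 1), op2 (invoked 3) maxes components and bumps thr2 → (0, 0, 2)
from VC(op3)=(0, 1, 0), op4 (invoked 7) maxes components and bumps thr0 → (1, 1, 0)
from VC(op2)=(0, 0, 2), VC(op3)=(0, 1, 0), op5 (invoked 8) maxes components and bumps thr2 → (0, 1, 3)
target: VC(op4) = (1, 1, 0)

(1, 1, 0)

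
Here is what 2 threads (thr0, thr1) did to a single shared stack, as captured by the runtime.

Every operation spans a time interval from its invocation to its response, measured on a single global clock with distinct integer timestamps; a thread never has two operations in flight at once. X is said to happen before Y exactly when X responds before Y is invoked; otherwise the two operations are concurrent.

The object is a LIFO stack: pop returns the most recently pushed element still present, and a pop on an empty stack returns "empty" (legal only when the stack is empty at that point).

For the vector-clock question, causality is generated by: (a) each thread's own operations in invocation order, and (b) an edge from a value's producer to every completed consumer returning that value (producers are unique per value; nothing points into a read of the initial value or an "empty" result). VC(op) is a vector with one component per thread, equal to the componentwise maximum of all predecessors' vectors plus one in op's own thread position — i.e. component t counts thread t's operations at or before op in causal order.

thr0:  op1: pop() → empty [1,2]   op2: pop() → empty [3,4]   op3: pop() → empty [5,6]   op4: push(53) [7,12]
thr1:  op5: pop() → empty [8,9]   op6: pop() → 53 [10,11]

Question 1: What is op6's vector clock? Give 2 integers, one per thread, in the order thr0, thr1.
(4, 2)

VC(op5, invoked at 8): no causal predecessors; +1 on thr1 → (0, 1)
VC(op1, invoked at 1): no causal predecessors; +1 on thr0 → (1, 0)
from VC(op1)=(1, 0), op2 (invoked 3) maxes components and bumps thr0 → (2, 0)
from VC(op2)=(2, 0), op3 (invoked 5) maxes components and bumps thr0 → (3, 0)
from VC(op3)=(3, 0), op4 (invoked 7) maxes components and bumps thr0 → (4, 0)
from VC(op4)=(4, 0), VC(op5)=(0, 1), op6 (invoked 10) maxes components and bumps thr1 → (4, 2)
target: VC(op6) = (4, 2)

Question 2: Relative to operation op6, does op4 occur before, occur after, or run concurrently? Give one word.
concurrent

op4 spans [7,12], op6 spans [10,11]
the intervals overlap in both directions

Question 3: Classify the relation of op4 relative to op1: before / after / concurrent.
after

op4 spans [7,12], op1 spans [1,2]
resp(op1)=2 < inv(op4)=7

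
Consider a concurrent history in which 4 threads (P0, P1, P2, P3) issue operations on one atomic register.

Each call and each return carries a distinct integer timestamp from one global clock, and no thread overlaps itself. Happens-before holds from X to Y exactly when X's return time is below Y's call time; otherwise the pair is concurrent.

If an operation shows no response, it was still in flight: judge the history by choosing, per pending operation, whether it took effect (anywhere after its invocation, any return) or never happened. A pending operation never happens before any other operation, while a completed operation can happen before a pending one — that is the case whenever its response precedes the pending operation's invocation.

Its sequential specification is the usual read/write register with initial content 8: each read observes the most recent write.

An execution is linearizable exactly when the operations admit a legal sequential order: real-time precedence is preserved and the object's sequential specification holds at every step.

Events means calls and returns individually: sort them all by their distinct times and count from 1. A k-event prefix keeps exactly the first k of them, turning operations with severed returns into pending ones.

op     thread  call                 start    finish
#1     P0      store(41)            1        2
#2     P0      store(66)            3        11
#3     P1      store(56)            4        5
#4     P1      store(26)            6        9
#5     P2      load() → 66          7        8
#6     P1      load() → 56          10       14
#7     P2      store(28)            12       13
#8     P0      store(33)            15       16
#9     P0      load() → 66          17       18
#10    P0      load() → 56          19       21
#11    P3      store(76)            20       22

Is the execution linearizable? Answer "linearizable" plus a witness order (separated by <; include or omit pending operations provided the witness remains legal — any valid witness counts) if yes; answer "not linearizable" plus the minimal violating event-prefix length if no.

not linearizable — minimal violating prefix: 14 events

the violation lands at event 14, #6's response at time 14: events 1..13 linearize, events 1..14 do not
18 orders of the 7 completed atomic register ops respect real time; none is legal
e.g. #1, #2, #3, #4, #5, #6, #7: illegal at step 5, since #5 load() → 66 cannot apply there
e.g. #1, #2, #3, #4, #5, #7, #6: illegal at step 5, since #5 load() → 66 cannot apply there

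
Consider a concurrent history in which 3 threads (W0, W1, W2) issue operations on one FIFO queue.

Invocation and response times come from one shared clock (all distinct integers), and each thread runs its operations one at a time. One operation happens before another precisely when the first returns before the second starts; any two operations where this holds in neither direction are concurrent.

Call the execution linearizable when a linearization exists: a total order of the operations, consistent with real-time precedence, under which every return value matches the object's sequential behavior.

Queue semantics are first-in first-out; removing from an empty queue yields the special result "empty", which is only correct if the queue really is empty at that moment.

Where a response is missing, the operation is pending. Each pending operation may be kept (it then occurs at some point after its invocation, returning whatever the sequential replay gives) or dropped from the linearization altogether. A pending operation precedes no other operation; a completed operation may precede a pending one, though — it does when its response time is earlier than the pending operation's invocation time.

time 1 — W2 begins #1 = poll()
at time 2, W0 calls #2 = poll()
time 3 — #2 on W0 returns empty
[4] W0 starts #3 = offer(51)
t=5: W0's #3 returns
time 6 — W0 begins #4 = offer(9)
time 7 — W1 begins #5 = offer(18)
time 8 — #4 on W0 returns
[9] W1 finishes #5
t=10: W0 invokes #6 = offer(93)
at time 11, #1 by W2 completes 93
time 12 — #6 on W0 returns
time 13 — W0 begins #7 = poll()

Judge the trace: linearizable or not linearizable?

already the first 11 events (up to #1's response at time 11) admit no linearization; the first 10 still do
10 orders of the 5 completed FIFO queue ops respect real time; none is legal
no completion choice of the 1 pending operation (#6) rescues it — every subset was tried
sample order #1, #2, #3, #4, #5 (pending dropped) stalls at step 1 — #1 poll() → 93 has no legal effect
sample order #1, #2, #3, #5, #4 (pending dropped) stalls at step 1 — #1 poll() → 93 has no legal effect

not linearizable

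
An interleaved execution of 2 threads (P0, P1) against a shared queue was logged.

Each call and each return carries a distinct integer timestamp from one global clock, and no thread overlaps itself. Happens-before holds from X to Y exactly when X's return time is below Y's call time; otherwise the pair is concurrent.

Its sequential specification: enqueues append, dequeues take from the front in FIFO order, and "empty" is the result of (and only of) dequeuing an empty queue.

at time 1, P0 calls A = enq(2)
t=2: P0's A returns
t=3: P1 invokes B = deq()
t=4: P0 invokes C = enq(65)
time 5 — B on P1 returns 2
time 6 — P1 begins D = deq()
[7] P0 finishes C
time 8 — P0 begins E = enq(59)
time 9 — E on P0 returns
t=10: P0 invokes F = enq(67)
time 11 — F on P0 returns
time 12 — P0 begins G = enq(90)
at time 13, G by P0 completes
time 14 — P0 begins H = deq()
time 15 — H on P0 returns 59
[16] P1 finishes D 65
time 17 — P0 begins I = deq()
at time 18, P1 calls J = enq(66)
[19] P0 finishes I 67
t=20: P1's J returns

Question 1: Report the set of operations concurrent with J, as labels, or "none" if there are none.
Answer: I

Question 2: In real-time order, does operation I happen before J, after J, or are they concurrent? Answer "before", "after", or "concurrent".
Answer: concurrent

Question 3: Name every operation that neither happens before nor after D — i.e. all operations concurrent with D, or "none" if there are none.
Answer: C, E, F, G, H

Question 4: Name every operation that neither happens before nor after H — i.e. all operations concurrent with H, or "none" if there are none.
Answer: D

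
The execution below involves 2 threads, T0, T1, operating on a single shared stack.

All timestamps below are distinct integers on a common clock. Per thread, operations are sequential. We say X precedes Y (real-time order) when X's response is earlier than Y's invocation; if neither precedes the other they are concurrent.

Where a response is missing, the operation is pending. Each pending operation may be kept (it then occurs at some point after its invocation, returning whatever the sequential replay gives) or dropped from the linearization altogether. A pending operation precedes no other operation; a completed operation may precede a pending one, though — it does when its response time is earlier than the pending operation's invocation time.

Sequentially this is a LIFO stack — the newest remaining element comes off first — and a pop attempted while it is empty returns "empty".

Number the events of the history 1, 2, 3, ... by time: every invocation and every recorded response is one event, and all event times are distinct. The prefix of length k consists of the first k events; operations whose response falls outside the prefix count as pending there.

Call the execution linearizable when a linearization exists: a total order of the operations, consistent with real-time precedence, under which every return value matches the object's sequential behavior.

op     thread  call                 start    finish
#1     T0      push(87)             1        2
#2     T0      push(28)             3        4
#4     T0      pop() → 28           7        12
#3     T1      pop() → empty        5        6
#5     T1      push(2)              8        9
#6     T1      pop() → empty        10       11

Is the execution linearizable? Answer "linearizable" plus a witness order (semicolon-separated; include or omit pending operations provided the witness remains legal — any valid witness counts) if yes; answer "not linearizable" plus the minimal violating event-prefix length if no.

not linearizable — minimal violating prefix: 6 events

events 1..5 are fine; event 6 — the response of #3 at time 6 — makes the prefix non-linearizable
a single order respects real time; the 3 completed stack operations fail replay along it
sample order #1, #2, #3 stalls at step 3 — #3 pop() → empty has no legal effect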